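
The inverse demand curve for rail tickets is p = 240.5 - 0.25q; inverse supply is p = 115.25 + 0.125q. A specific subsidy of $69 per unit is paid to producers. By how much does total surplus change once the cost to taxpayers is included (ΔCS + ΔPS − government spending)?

Net change in total surplus = -$6348

Pre-subsidy: 240.5 - 0.25q = 115.25 + 0.125q gives q* = 334 and p* = 157.
With the subsidy, sellers receive ps = pb + 69 for each unit, where pb is the price buyers pay.
On the curves, pb = 240.5 - 0.25q and ps = 115.25 + 0.125q; the wedge ps − pb = 69 gives 115.25 + 0.125q − (240.5 - 0.25q) = 69, so q' = 518.
Then pb = 240.5 − 0.25·518 = 111 and ps = 115.25 + 0.125·518 = 180.
ΔCS = ½(334 + 518)(157 − 111) = 19596; ΔPS = ½(334 + 518)(180 − 157) = 9798.
Government spending = 69 × 518 = 35742.
Net change = 19596 + 9798 − 35742 = -6348. The loss equals the DWL triangle ½·69·184.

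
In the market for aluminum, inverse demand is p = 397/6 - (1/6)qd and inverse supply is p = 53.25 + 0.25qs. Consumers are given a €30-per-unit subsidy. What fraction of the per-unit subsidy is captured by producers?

Producer share = 0.6

Pre-subsidy: 397/6 - (1/6)q = 53.25 + 0.25q gives q* = 31 and p* = 61.
With the rebate, buyers effectively pay pb = ps − 30, where ps is the price sellers receive.
On the curves, pb = 397/6 - (1/6)q and ps = 53.25 + 0.25q; the wedge ps − pb = 30 gives 53.25 + 0.25q − (397/6 - (1/6)q) = 30, so q' = 103.
Then pb = 397/6 − (1/6)·103 = 49 and ps = 53.25 + 0.25·103 = 79.
Buyers' price falls by p* − pb = 61 − 49 = 12; sellers' price rises by ps − p* = 79 − 61 = 18.
So producers capture 18/30 = 0.6 of each unit of subsidy.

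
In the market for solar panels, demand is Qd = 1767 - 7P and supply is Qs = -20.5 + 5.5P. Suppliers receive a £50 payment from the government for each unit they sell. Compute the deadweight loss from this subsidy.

Pre-subsidy: 1767 - 7P = -20.5 + 5.5P gives P* = 143, Q* = 766.
With the subsidy, sellers receive Ps = Pb + 50 for each unit, where Pb is the price buyers pay.
Supply in terms of Pb becomes Qs = -20.5 + 5.5(Pb + 50) = 254.5 + 5.5Pb. Setting this equal to demand: 1767 - 7Pb = 254.5 + 5.5Pb, so Pb = 121.
Sellers receive Ps = 121 + 50 = 171; Q' = 1767 − 7·121 = 920.
The subsidy expands output by 920 − 766 = 154 past the efficient level; on those units the gap between marginal cost and willingness to pay runs from 0 up to 50.
DWL = ½ × 50 × 154 = 3850.

Deadweight loss = £3850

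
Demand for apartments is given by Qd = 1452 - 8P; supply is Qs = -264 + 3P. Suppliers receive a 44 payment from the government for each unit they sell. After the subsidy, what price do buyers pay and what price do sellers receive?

Pre-subsidy: 1452 - 8P = -264 + 3P gives P* = 156, Q* = 204.
With the subsidy, sellers receive Ps = Pb + 44 for each unit, where Pb is the price buyers pay.
Supply in terms of Pb becomes Qs = -264 + 3(Pb + 44) = -132 + 3Pb. Setting this equal to demand: 1452 - 8Pb = -132 + 3Pb, so Pb = 144.
Sellers receive Ps = 144 + 44 = 188; Q' = 1452 − 8·144 = 300.

Buyers pay 144; sellers receive 188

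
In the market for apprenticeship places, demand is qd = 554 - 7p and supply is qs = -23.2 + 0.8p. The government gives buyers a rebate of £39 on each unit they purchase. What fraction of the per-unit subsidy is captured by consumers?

Pre-subsidy: 554 - 7p = -23.2 + 0.8p gives p* = 74, q* = 36.
With the rebate, buyers effectively pay pb = ps − 39, where ps is the price sellers receive.
Demand in terms of ps becomes qd = 554 − 7(ps − 39) = 827 - 7ps. Setting this equal to supply: 827 - 7ps = -23.2 + 0.8ps, so ps = 109.
Buyers pay pb = 109 − 39 = 70; q' = -23.2 + 0.8·109 = 64.
Buyers' price falls by p* − pb = 74 − 70 = 4; sellers' price rises by ps − p* = 109 − 74 = 35.
So consumers capture 4/39 = 4/39 of each unit of subsidy.

Consumer share = 4/39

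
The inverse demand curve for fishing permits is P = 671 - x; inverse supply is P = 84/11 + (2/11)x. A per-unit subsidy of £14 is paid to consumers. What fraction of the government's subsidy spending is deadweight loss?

DWL / government spending = 77/7451

Pre-subsidy: 671 - x = 84/11 + (2/11)x gives x* = 7297/13 and P* = 1426/13.
With the rebate, buyers effectively pay Pb = Ps − 14, where Ps is the price sellers receive.
On the curves, Pb = 671 - x and Ps = 84/11 + (2/11)x; the wedge Ps − Pb = 14 gives 84/11 + (2/11)x − (671 - x) = 14, so x' = 7451/13.
Then Pb = 671 − 1·(7451/13) = 1272/13 and Ps = 84/11 + (2/11)·(7451/13) = 1454/13.
ΔCS = ½(7297/13 + 7451/13)(1426/13 − 1272/13) = 1135596/169; ΔPS = ½(7297/13 + 7451/13)(1454/13 − 1426/13) = 206472/169.
Government spending = 14 × 7451/13 = 104314/13.
DWL = ½ × 14 × (7451/13 − 7297/13) = 1078/13; fraction = (1078/13) / (104314/13) = 77/7451.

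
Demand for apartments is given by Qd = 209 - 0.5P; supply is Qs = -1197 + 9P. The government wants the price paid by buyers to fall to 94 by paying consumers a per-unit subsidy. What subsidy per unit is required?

Required subsidy s = 57 per unit

At a buyer price of 94, quantity demanded is 209 − 0.5·94 = 162.
Sellers supply 162 only when they receive Ps with -1197 + 9·Ps = 162, i.e. Ps = 151.
s = Ps − Pb = 151 − 94 = 57.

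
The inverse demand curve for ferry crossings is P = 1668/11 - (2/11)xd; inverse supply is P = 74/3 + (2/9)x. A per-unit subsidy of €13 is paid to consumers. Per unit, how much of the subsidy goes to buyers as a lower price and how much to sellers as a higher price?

Buyers gain €5.85 per unit; sellers gain €7.15 per unit

Pre-subsidy: 1668/11 - (2/11)x = 74/3 + (2/9)x gives x* = 314.25 and P* = 94.5.
With the rebate, buyers effectively pay Pb = Ps − 13, where Ps is the price sellers receive.
On the curves, Pb = 1668/11 - (2/11)x and Ps = 74/3 + (2/9)x; the wedge Ps − Pb = 13 gives 74/3 + (2/9)x − (1668/11 - (2/11)x) = 13, so x' = 346.425.
Then Pb = 1668/11 − (2/11)·346.425 = 88.65 and Ps = 74/3 + (2/9)·346.425 = 101.65.
Buyers' price falls by P* − Pb = 94.5 − 88.65 = 5.85; sellers' price rises by Ps − P* = 101.65 − 94.5 = 7.15.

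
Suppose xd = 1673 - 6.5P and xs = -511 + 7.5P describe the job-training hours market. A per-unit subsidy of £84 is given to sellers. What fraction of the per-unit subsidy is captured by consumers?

Pre-subsidy: 1673 - 6.5P = -511 + 7.5P gives P* = 156, x* = 659.
With the subsidy, sellers receive Ps = Pb + 84 for each unit, where Pb is the price buyers pay.
Supply in terms of Pb becomes xs = -511 + 7.5(Pb + 84) = 119 + 7.5Pb. Setting this equal to demand: 1673 - 6.5Pb = 119 + 7.5Pb, so Pb = 111.
Sellers receive Ps = 111 + 84 = 195; x' = 1673 − 6.5·111 = 951.5.
Buyers' price falls by P* − Pb = 156 − 111 = 45; sellers' price rises by Ps − P* = 195 − 156 = 39.
So consumers capture 45/84 = 15/28 of each unit of subsidy.

Consumer share = 15/28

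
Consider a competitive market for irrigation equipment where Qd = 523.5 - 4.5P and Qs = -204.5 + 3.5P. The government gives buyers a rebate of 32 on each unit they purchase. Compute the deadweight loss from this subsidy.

Pre-subsidy: 523.5 - 4.5P = -204.5 + 3.5P gives P* = 91, Q* = 114.
With the rebate, buyers effectively pay Pb = Ps − 32, where Ps is the price sellers receive.
Demand in terms of Ps becomes Qd = 523.5 − 4.5(Ps − 32) = 667.5 - 4.5Ps. Setting this equal to supply: 667.5 - 4.5Ps = -204.5 + 3.5Ps, so Ps = 109.
Buyers pay Pb = 109 − 32 = 77; Q' = -204.5 + 3.5·109 = 177.
The subsidy expands output by 177 − 114 = 63 past the efficient level; on those units the gap between marginal cost and willingness to pay runs from 0 up to 32.
DWL = ½ × 32 × 63 = 1008.

Deadweight loss = 1008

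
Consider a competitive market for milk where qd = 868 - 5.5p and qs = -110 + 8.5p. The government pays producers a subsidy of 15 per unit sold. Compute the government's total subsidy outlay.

Pre-subsidy: 868 - 5.5p = -110 + 8.5p gives p* = 489/7, q* = 6773/14.
With the subsidy, sellers receive ps = pb + 15 for each unit, where pb is the price buyers pay.
Supply in terms of pb becomes qs = -110 + 8.5(pb + 15) = 17.5 + 8.5pb. Setting this equal to demand: 868 - 5.5pb = 17.5 + 8.5pb, so pb = 60.75.
Sellers receive ps = 60.75 + 15 = 75.75; q' = 868 − 5.5·60.75 = 533.875.
Government outlay = subsidy × quantity = 15 × 533.875 = 8008.125.

Government cost = 8008.125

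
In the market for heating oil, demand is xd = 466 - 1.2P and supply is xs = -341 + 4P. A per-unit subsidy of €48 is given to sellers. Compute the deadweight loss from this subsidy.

Pre-subsidy: 466 - 1.2P = -341 + 4P gives P* = 4035/26, x* = 3637/13.
With the subsidy, sellers receive Ps = Pb + 48 for each unit, where Pb is the price buyers pay.
Supply in terms of Pb becomes xs = -341 + 4(Pb + 48) = -149 + 4Pb. Setting this equal to demand: 466 - 1.2Pb = -149 + 4Pb, so Pb = 3075/26.
Sellers receive Ps = 3075/26 + 48 = 4323/26; x' = 466 − 1.2·(3075/26) = 4213/13.
The subsidy expands output by 4213/13 − 3637/13 = 576/13 past the efficient level; on those units the gap between marginal cost and willingness to pay runs from 0 up to 48.
DWL = ½ × 48 × 576/13 = 13824/13.

Deadweight loss = 13824/13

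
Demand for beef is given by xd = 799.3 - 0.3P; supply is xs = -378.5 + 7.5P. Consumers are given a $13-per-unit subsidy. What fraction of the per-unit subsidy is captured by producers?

Pre-subsidy: 799.3 - 0.3P = -378.5 + 7.5P gives P* = 151, x* = 754.
With the rebate, buyers effectively pay Pb = Ps − 13, where Ps is the price sellers receive.
Demand in terms of Ps becomes xd = 799.3 − 0.3(Ps − 13) = 803.2 - 0.3Ps. Setting this equal to supply: 803.2 - 0.3Ps = -378.5 + 7.5Ps, so Ps = 151.5.
Buyers pay Pb = 151.5 − 13 = 138.5; x' = -378.5 + 7.5·151.5 = 757.75.
Buyers' price falls by P* − Pb = 151 − 138.5 = 12.5; sellers' price rises by Ps − P* = 151.5 − 151 = 0.5.
So producers capture 0.5/13 = 1/26 of each unit of subsidy.

Producer share = 1/26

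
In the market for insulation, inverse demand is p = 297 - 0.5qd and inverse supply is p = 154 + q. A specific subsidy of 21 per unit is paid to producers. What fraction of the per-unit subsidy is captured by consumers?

Consumer share = 1/3

Pre-subsidy: 297 - 0.5q = 154 + q gives q* = 286/3 and p* = 748/3.
With the subsidy, sellers receive ps = pb + 21 for each unit, where pb is the price buyers pay.
On the curves, pb = 297 - 0.5q and ps = 154 + q; the wedge ps − pb = 21 gives 154 + q − (297 - 0.5q) = 21, so q' = 328/3.
Then pb = 297 − 0.5·(328/3) = 727/3 and ps = 154 + 1·(328/3) = 790/3.
Buyers' price falls by p* − pb = 748/3 − 727/3 = 7; sellers' price rises by ps − p* = 790/3 − 748/3 = 14.
So consumers capture 7/21 = 1/3 of each unit of subsidy.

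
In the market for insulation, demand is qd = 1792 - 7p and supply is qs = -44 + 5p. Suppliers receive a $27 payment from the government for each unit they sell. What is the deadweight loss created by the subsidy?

Deadweight loss = $1063.125

Pre-subsidy: 1792 - 7p = -44 + 5p gives p* = 153, q* = 721.
With the subsidy, sellers receive ps = pb + 27 for each unit, where pb is the price buyers pay.
Supply in terms of pb becomes qs = -44 + 5(pb + 27) = 91 + 5pb. Setting this equal to demand: 1792 - 7pb = 91 + 5pb, so pb = 141.75.
Sellers receive ps = 141.75 + 27 = 168.75; q' = 1792 − 7·141.75 = 799.75.
The subsidy expands output by 799.75 − 721 = 78.75 past the efficient level; on those units the gap between marginal cost and willingness to pay runs from 0 up to 27.
DWL = ½ × 27 × 78.75 = 1063.125.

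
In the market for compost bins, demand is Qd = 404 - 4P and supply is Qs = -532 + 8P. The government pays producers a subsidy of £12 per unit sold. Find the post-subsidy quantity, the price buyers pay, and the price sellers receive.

Pre-subsidy: 404 - 4P = -532 + 8P gives P* = 78, Q* = 92.
With the subsidy, sellers receive Ps = Pb + 12 for each unit, where Pb is the price buyers pay.
Supply in terms of Pb becomes Qs = -532 + 8(Pb + 12) = -436 + 8Pb. Setting this equal to demand: 404 - 4Pb = -436 + 8Pb, so Pb = 70.
Sellers receive Ps = 70 + 12 = 82; Q' = 404 − 4·70 = 124.

Q' = 124; buyers pay £70; sellers receive £82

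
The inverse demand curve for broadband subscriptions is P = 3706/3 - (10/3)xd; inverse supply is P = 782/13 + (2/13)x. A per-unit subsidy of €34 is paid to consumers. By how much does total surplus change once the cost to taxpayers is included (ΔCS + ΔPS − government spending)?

Pre-subsidy: 3706/3 - (10/3)x = 782/13 + (2/13)x gives x* = 337 and P* = 112.
With the rebate, buyers effectively pay Pb = Ps − 34, where Ps is the price sellers receive.
On the curves, Pb = 3706/3 - (10/3)x and Ps = 782/13 + (2/13)x; the wedge Ps − Pb = 34 gives 782/13 + (2/13)x − (3706/3 - (10/3)x) = 34, so x' = 346.75.
Then Pb = 3706/3 − (10/3)·346.75 = 79.5 and Ps = 782/13 + (2/13)·346.75 = 113.5.
ΔCS = ½(337 + 346.75)(112 − 79.5) = 11110.9375; ΔPS = ½(337 + 346.75)(113.5 − 112) = 512.8125.
Government spending = 34 × 346.75 = 11789.5.
Net change = 11110.9375 + 512.8125 − 11789.5 = -165.75. The loss equals the DWL triangle ½·34·9.75.

Net change in total surplus = -€165.75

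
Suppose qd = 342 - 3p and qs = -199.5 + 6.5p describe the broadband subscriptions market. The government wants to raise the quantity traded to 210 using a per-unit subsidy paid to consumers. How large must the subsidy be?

Required subsidy s = 19 per unit

At q = 210, invert demand for the buyer price: pb = (342 − 210)/3 = 44; invert supply for the seller price: ps = (210 − (-199.5))/6.5 = 63.
The subsidy must fill the gap: s = ps − pb = 63 − 44 = 19.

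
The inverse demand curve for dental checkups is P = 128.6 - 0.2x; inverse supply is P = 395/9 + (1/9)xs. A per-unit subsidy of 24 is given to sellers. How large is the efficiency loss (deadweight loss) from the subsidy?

Deadweight loss = 6480/7

Pre-subsidy: 128.6 - 0.2x = 395/9 + (1/9)x gives x* = 1906/7 and P* = 519/7.
With the subsidy, sellers receive Ps = Pb + 24 for each unit, where Pb is the price buyers pay.
On the curves, Pb = 128.6 - 0.2x and Ps = 395/9 + (1/9)x; the wedge Ps − Pb = 24 gives 395/9 + (1/9)x − (128.6 - 0.2x) = 24, so x' = 2446/7.
Then Pb = 128.6 − 0.2·(2446/7) = 411/7 and Ps = 395/9 + (1/9)·(2446/7) = 579/7.
The subsidy expands output by 2446/7 − 1906/7 = 540/7 past the efficient level; on those units the gap between marginal cost and willingness to pay runs from 0 up to 24.
DWL = ½ × 24 × 540/7 = 6480/7.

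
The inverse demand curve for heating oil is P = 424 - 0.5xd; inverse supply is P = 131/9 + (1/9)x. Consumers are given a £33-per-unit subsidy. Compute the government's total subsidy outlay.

Government cost = £23892

Pre-subsidy: 424 - 0.5x = 131/9 + (1/9)x gives x* = 670 and P* = 89.
With the rebate, buyers effectively pay Pb = Ps − 33, where Ps is the price sellers receive.
On the curves, Pb = 424 - 0.5x and Ps = 131/9 + (1/9)x; the wedge Ps − Pb = 33 gives 131/9 + (1/9)x − (424 - 0.5x) = 33, so x' = 724.
Then Pb = 424 − 0.5·724 = 62 and Ps = 131/9 + (1/9)·724 = 95.
Government outlay = subsidy × quantity = 33 × 724 = 23892.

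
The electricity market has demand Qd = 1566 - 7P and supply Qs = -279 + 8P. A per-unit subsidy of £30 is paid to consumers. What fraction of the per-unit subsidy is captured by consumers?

Pre-subsidy: 1566 - 7P = -279 + 8P gives P* = 123, Q* = 705.
With the rebate, buyers effectively pay Pb = Ps − 30, where Ps is the price sellers receive.
Demand in terms of Ps becomes Qd = 1566 − 7(Ps − 30) = 1776 - 7Ps. Setting this equal to supply: 1776 - 7Ps = -279 + 8Ps, so Ps = 137.
Buyers pay Pb = 137 − 30 = 107; Q' = -279 + 8·137 = 817.
Buyers' price falls by P* − Pb = 123 − 107 = 16; sellers' price rises by Ps − P* = 137 − 123 = 14.
So consumers capture 16/30 = 8/15 of each unit of subsidy.

Consumer share = 8/15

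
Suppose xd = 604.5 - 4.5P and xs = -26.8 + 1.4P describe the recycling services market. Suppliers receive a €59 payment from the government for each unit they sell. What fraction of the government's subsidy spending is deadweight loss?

Pre-subsidy: 604.5 - 4.5P = -26.8 + 1.4P gives P* = 107, x* = 123.
With the subsidy, sellers receive Ps = Pb + 59 for each unit, where Pb is the price buyers pay.
Supply in terms of Pb becomes xs = -26.8 + 1.4(Pb + 59) = 55.8 + 1.4Pb. Setting this equal to demand: 604.5 - 4.5Pb = 55.8 + 1.4Pb, so Pb = 93.
Sellers receive Ps = 93 + 59 = 152; x' = 604.5 − 4.5·93 = 186.
ΔCS = ½(123 + 186)(107 − 93) = 2163; ΔPS = ½(123 + 186)(152 − 107) = 6952.5.
Government spending = 59 × 186 = 10974.
DWL = ½ × 59 × (186 − 123) = 1858.5; fraction = 1858.5 / 10974 = 21/124.

DWL / government spending = 21/124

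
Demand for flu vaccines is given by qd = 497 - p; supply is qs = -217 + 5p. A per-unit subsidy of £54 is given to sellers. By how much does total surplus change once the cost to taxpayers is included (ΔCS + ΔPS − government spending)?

Net change in total surplus = -£1215

Pre-subsidy: 497 - p = -217 + 5p gives p* = 119, q* = 378.
With the subsidy, sellers receive ps = pb + 54 for each unit, where pb is the price buyers pay.
Supply in terms of pb becomes qs = -217 + 5(pb + 54) = 53 + 5pb. Setting this equal to demand: 497 - pb = 53 + 5pb, so pb = 74.
Sellers receive ps = 74 + 54 = 128; q' = 497 − 1·74 = 423.
ΔCS = ½(378 + 423)(119 − 74) = 18022.5; ΔPS = ½(378 + 423)(128 − 119) = 3604.5.
Government spending = 54 × 423 = 22842.
Net change = 18022.5 + 3604.5 − 22842 = -1215. The loss equals the DWL triangle ½·54·45.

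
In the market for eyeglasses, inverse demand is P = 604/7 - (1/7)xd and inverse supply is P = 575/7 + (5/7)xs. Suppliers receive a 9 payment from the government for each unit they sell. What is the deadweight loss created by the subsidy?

Pre-subsidy: 604/7 - (1/7)x = 575/7 + (5/7)x gives x* = 29/6 and P* = 3595/42.
With the subsidy, sellers receive Ps = Pb + 9 for each unit, where Pb is the price buyers pay.
On the curves, Pb = 604/7 - (1/7)x and Ps = 575/7 + (5/7)x; the wedge Ps − Pb = 9 gives 575/7 + (5/7)x − (604/7 - (1/7)x) = 9, so x' = 46/3.
Then Pb = 604/7 − (1/7)·(46/3) = 1766/21 and Ps = 575/7 + (5/7)·(46/3) = 1955/21.
The subsidy expands output by 46/3 − 29/6 = 10.5 past the efficient level; on those units the gap between marginal cost and willingness to pay runs from 0 up to 9.
DWL = ½ × 9 × 10.5 = 47.25.

Deadweight loss = 47.25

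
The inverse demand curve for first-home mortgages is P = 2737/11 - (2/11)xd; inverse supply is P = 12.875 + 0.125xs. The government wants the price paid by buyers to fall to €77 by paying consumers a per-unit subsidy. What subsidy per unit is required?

At a buyer price of 77, quantity demanded is 1368.5 − 5.5·77 = 945.
Sellers supply 945 only when they receive Ps = 12.875 + 0.125·945 = 131.
s = Ps − Pb = 131 − 77 = 54.

Required subsidy s = €54 per unit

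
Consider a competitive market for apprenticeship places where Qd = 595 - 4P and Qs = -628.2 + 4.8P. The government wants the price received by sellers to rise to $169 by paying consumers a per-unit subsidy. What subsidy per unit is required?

At a seller price of 169, quantity supplied is -628.2 + 4.8·169 = 183.
Buyers absorb 183 only when they pay Pb with 595 − 4·Pb = 183, i.e. Pb = 103.
s = Ps − Pb = 169 − 103 = 66.

Required subsidy s = $66 per unit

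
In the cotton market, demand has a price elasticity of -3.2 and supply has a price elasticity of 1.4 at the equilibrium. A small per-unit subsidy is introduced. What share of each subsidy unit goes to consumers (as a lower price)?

Consumer share = 7/23

For a small subsidy around the equilibrium, the benefit split depends on the relative slopes, which at a point are proportional to the elasticities.
Buyer share = εs/(εs + |εd|) = 1.4/(1.4 + 3.2) = 7/23; seller share = |εd|/(εs + |εd|) = 16/23.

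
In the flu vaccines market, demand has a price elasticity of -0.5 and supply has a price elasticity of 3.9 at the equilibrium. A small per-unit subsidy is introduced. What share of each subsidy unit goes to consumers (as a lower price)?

Consumer share = 39/44

For a small subsidy around the equilibrium, the benefit split depends on the relative slopes, which at a point are proportional to the elasticities.
Buyer share = εs/(εs + |εd|) = 3.9/(3.9 + 0.5) = 39/44; seller share = |εd|/(εs + |εd|) = 5/44.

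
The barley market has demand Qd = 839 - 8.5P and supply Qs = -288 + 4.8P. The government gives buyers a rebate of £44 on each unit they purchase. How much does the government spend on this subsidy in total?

Pre-subsidy: 839 - 8.5P = -288 + 4.8P gives P* = 1610/19, Q* = 2256/19.
With the rebate, buyers effectively pay Pb = Ps − 44, where Ps is the price sellers receive.
Demand in terms of Ps becomes Qd = 839 − 8.5(Ps − 44) = 1213 - 8.5Ps. Setting this equal to supply: 1213 - 8.5Ps = -288 + 4.8Ps, so Ps = 790/7.
Buyers pay Pb = 790/7 − 44 = 482/7; Q' = -288 + 4.8·(790/7) = 1776/7.
Government outlay = subsidy × quantity = 44 × 1776/7 = 78144/7.

Government cost = 78144/7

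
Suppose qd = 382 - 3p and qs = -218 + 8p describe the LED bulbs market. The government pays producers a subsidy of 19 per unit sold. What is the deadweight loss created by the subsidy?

Pre-subsidy: 382 - 3p = -218 + 8p gives p* = 600/11, q* = 2402/11.
With the subsidy, sellers receive ps = pb + 19 for each unit, where pb is the price buyers pay.
Supply in terms of pb becomes qs = -218 + 8(pb + 19) = -66 + 8pb. Setting this equal to demand: 382 - 3pb = -66 + 8pb, so pb = 448/11.
Sellers receive ps = 448/11 + 19 = 657/11; q' = 382 − 3·(448/11) = 2858/11.
The subsidy expands output by 2858/11 − 2402/11 = 456/11 past the efficient level; on those units the gap between marginal cost and willingness to pay runs from 0 up to 19.
DWL = ½ × 19 × 456/11 = 4332/11.

Deadweight loss = 4332/11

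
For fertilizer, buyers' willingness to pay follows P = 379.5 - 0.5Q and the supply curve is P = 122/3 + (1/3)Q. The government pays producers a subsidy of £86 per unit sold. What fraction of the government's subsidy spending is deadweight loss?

Pre-subsidy: 379.5 - 0.5Q = 122/3 + (1/3)Q gives Q* = 406.6 and P* = 176.2.
With the subsidy, sellers receive Ps = Pb + 86 for each unit, where Pb is the price buyers pay.
On the curves, Pb = 379.5 - 0.5Q and Ps = 122/3 + (1/3)Q; the wedge Ps − Pb = 86 gives 122/3 + (1/3)Q − (379.5 - 0.5Q) = 86, so Q' = 509.8.
Then Pb = 379.5 − 0.5·509.8 = 124.6 and Ps = 122/3 + (1/3)·509.8 = 210.6.
ΔCS = ½(406.6 + 509.8)(176.2 − 124.6) = 23643.12; ΔPS = ½(406.6 + 509.8)(210.6 − 176.2) = 15762.08.
Government spending = 86 × 509.8 = 43842.8.
DWL = ½ × 86 × (509.8 − 406.6) = 4437.6; fraction = 4437.6 / 43842.8 = 258/2549.

DWL / government spending = 258/2549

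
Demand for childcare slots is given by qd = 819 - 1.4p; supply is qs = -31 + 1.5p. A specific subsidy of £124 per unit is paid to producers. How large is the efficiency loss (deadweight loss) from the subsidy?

Pre-subsidy: 819 - 1.4p = -31 + 1.5p gives p* = 8500/29, q* = 11851/29.
With the subsidy, sellers receive ps = pb + 124 for each unit, where pb is the price buyers pay.
Supply in terms of pb becomes qs = -31 + 1.5(pb + 124) = 155 + 1.5pb. Setting this equal to demand: 819 - 1.4pb = 155 + 1.5pb, so pb = 6640/29.
Sellers receive ps = 6640/29 + 124 = 10236/29; q' = 819 − 1.4·(6640/29) = 14455/29.
The subsidy expands output by 14455/29 − 11851/29 = 2604/29 past the efficient level; on those units the gap between marginal cost and willingness to pay runs from 0 up to 124.
DWL = ½ × 124 × 2604/29 = 161448/29.

Deadweight loss = 161448/29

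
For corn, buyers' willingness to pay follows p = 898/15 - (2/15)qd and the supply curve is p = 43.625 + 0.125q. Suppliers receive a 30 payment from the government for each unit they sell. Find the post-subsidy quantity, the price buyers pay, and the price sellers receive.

Pre-subsidy: 898/15 - (2/15)q = 43.625 + 0.125q gives q* = 1949/31 and p* = 1596/31.
With the subsidy, sellers receive ps = pb + 30 for each unit, where pb is the price buyers pay.
On the curves, pb = 898/15 - (2/15)q and ps = 43.625 + 0.125q; the wedge ps − pb = 30 gives 43.625 + 0.125q − (898/15 - (2/15)q) = 30, so q' = 179.
Then pb = 898/15 − (2/15)·179 = 36 and ps = 43.625 + 0.125·179 = 66.

q' = 179; buyers pay 36; sellers receive 66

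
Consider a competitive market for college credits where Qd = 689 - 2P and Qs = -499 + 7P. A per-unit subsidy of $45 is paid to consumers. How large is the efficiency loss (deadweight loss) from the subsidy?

Deadweight loss = $1575

Pre-subsidy: 689 - 2P = -499 + 7P gives P* = 132, Q* = 425.
With the rebate, buyers effectively pay Pb = Ps − 45, where Ps is the price sellers receive.
Demand in terms of Ps becomes Qd = 689 − 2(Ps − 45) = 779 - 2Ps. Setting this equal to supply: 779 - 2Ps = -499 + 7Ps, so Ps = 142.
Buyers pay Pb = 142 − 45 = 97; Q' = -499 + 7·142 = 495.
The subsidy expands output by 495 − 425 = 70 past the efficient level; on those units the gap between marginal cost and willingness to pay runs from 0 up to 45.
DWL = ½ × 45 × 70 = 1575.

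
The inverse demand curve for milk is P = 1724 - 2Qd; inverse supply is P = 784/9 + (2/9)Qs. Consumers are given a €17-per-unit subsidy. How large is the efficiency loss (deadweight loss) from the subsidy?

Pre-subsidy: 1724 - 2Q = 784/9 + (2/9)Q gives Q* = 736.6 and P* = 250.8.
With the rebate, buyers effectively pay Pb = Ps − 17, where Ps is the price sellers receive.
On the curves, Pb = 1724 - 2Q and Ps = 784/9 + (2/9)Q; the wedge Ps − Pb = 17 gives 784/9 + (2/9)Q − (1724 - 2Q) = 17, so Q' = 744.25.
Then Pb = 1724 − 2·744.25 = 235.5 and Ps = 784/9 + (2/9)·744.25 = 252.5.
The subsidy expands output by 744.25 − 736.6 = 7.65 past the efficient level; on those units the gap between marginal cost and willingness to pay runs from 0 up to 17.
DWL = ½ × 17 × 7.65 = 65.025.

Deadweight loss = €65.025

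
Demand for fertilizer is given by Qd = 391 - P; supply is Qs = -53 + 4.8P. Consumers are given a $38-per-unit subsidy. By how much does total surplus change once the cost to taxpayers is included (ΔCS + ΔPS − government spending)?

Pre-subsidy: 391 - P = -53 + 4.8P gives P* = 2220/29, Q* = 9119/29.
With the rebate, buyers effectively pay Pb = Ps − 38, where Ps is the price sellers receive.
Demand in terms of Ps becomes Qd = 391 − 1(Ps − 38) = 429 - Ps. Setting this equal to supply: 429 - Ps = -53 + 4.8Ps, so Ps = 2410/29.
Buyers pay Pb = 2410/29 − 38 = 1308/29; Q' = -53 + 4.8·(2410/29) = 10031/29.
ΔCS = ½(9119/29 + 10031/29)(2220/29 − 1308/29) = 8732400/841; ΔPS = ½(9119/29 + 10031/29)(2410/29 − 2220/29) = 1819250/841.
Government spending = 38 × 10031/29 = 381178/29.
Net change = 8732400/841 + 1819250/841 − 381178/29 = -17328/29. The loss equals the DWL triangle ½·38·912/29.

Net change in total surplus = -17328/29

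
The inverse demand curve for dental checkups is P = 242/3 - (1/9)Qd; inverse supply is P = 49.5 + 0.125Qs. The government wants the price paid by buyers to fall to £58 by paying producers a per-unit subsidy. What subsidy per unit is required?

Required subsidy s = £17 per unit

At a buyer price of 58, quantity demanded is 726 − 9·58 = 204.
Sellers supply 204 only when they receive Ps = 49.5 + 0.125·204 = 75.
s = Ps − Pb = 75 − 58 = 17.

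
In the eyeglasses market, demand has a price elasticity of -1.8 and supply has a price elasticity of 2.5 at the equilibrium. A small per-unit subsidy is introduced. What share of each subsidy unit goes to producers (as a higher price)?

Producer share = 18/43

For a small subsidy around the equilibrium, the benefit split depends on the relative slopes, which at a point are proportional to the elasticities.
Buyer share = εs/(εs + |εd|) = 2.5/(2.5 + 1.8) = 25/43; seller share = |εd|/(εs + |εd|) = 18/43.
So producers capture 18/43 of the subsidy.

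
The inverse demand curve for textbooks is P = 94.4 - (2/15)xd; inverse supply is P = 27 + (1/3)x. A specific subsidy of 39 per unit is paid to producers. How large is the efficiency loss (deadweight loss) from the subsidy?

Deadweight loss = 22815/14

Pre-subsidy: 94.4 - (2/15)x = 27 + (1/3)x gives x* = 1011/7 and P* = 526/7.
With the subsidy, sellers receive Ps = Pb + 39 for each unit, where Pb is the price buyers pay.
On the curves, Pb = 94.4 - (2/15)x and Ps = 27 + (1/3)x; the wedge Ps − Pb = 39 gives 27 + (1/3)x − (94.4 - (2/15)x) = 39, so x' = 228.
Then Pb = 94.4 − (2/15)·228 = 64 and Ps = 27 + (1/3)·228 = 103.
The subsidy expands output by 228 − 1011/7 = 585/7 past the efficient level; on those units the gap between marginal cost and willingness to pay runs from 0 up to 39.
DWL = ½ × 39 × 585/7 = 22815/14.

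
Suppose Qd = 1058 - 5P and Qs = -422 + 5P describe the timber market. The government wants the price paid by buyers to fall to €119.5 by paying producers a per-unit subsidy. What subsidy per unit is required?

At a buyer price of 119.5, quantity demanded is 1058 − 5·119.5 = 460.5.
Sellers supply 460.5 only when they receive Ps with -422 + 5·Ps = 460.5, i.e. Ps = 176.5.
s = Ps − Pb = 176.5 − 119.5 = 57.

Required subsidy s = €57 per unit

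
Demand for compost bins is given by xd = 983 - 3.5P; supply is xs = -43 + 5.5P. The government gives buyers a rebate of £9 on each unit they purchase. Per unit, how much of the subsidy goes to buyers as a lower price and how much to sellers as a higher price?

Pre-subsidy: 983 - 3.5P = -43 + 5.5P gives P* = 114, x* = 584.
With the rebate, buyers effectively pay Pb = Ps − 9, where Ps is the price sellers receive.
Demand in terms of Ps becomes xd = 983 − 3.5(Ps − 9) = 1014.5 - 3.5Ps. Setting this equal to supply: 1014.5 - 3.5Ps = -43 + 5.5Ps, so Ps = 117.5.
Buyers pay Pb = 117.5 − 9 = 108.5; x' = -43 + 5.5·117.5 = 603.25.
Buyers' price falls by P* − Pb = 114 − 108.5 = 5.5; sellers' price rises by Ps − P* = 117.5 − 114 = 3.5.

Buyers gain £5.5 per unit; sellers gain £3.5 per unit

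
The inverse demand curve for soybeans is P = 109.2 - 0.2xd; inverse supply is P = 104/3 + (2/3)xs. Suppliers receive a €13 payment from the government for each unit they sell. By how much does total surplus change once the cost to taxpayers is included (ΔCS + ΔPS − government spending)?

Pre-subsidy: 109.2 - 0.2x = 104/3 + (2/3)x gives x* = 86 and P* = 92.
With the subsidy, sellers receive Ps = Pb + 13 for each unit, where Pb is the price buyers pay.
On the curves, Pb = 109.2 - 0.2x and Ps = 104/3 + (2/3)x; the wedge Ps − Pb = 13 gives 104/3 + (2/3)x − (109.2 - 0.2x) = 13, so x' = 101.
Then Pb = 109.2 − 0.2·101 = 89 and Ps = 104/3 + (2/3)·101 = 102.
ΔCS = ½(86 + 101)(92 − 89) = 280.5; ΔPS = ½(86 + 101)(102 − 92) = 935.
Government spending = 13 × 101 = 1313.
Net change = 280.5 + 935 − 1313 = -97.5. The loss equals the DWL triangle ½·13·15.

Net change in total surplus = -€97.5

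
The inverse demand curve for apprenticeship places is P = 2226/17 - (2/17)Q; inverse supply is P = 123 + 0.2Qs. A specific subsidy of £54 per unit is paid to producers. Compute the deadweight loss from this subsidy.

Pre-subsidy: 2226/17 - (2/17)Q = 123 + 0.2Q gives Q* = 25 and P* = 128.
With the subsidy, sellers receive Ps = Pb + 54 for each unit, where Pb is the price buyers pay.
On the curves, Pb = 2226/17 - (2/17)Q and Ps = 123 + 0.2Q; the wedge Ps − Pb = 54 gives 123 + 0.2Q − (2226/17 - (2/17)Q) = 54, so Q' = 195.
Then Pb = 2226/17 − (2/17)·195 = 108 and Ps = 123 + 0.2·195 = 162.
The subsidy expands output by 195 − 25 = 170 past the efficient level; on those units the gap between marginal cost and willingness to pay runs from 0 up to 54.
DWL = ½ × 54 × 170 = 4590.

Deadweight loss = £4590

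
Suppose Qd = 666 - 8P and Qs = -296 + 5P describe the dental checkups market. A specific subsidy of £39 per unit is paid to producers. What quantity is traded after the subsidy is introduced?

Pre-subsidy: 666 - 8P = -296 + 5P gives P* = 74, Q* = 74.
With the subsidy, sellers receive Ps = Pb + 39 for each unit, where Pb is the price buyers pay.
Supply in terms of Pb becomes Qs = -296 + 5(Pb + 39) = -101 + 5Pb. Setting this equal to demand: 666 - 8Pb = -101 + 5Pb, so Pb = 59.
Sellers receive Ps = 59 + 39 = 98; Q' = 666 − 8·59 = 194.

Q' = 194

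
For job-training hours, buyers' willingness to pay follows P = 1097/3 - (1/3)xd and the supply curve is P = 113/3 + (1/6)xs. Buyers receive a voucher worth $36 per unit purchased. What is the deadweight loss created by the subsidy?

Pre-subsidy: 1097/3 - (1/3)x = 113/3 + (1/6)x gives x* = 656 and P* = 147.
With the rebate, buyers effectively pay Pb = Ps − 36, where Ps is the price sellers receive.
On the curves, Pb = 1097/3 - (1/3)x and Ps = 113/3 + (1/6)x; the wedge Ps − Pb = 36 gives 113/3 + (1/6)x − (1097/3 - (1/3)x) = 36, so x' = 728.
Then Pb = 1097/3 − (1/3)·728 = 123 and Ps = 113/3 + (1/6)·728 = 159.
The subsidy expands output by 728 − 656 = 72 past the efficient level; on those units the gap between marginal cost and willingness to pay runs from 0 up to 36.
DWL = ½ × 36 × 72 = 1296.

Deadweight loss = $1296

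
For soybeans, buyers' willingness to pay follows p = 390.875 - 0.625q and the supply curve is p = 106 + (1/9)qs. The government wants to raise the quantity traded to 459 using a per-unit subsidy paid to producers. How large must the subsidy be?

Required subsidy s = 53 per unit

At q = 459, from the demand curve buyers pay pb = 390.875 − 0.625·459 = 104; from the supply curve sellers need ps = 106 + (1/9)·459 = 157.
The subsidy must fill the gap: s = ps − pb = 157 − 104 = 53.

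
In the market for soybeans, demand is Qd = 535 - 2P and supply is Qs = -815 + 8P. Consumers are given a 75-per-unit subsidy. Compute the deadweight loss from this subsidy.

Deadweight loss = 4500

Pre-subsidy: 535 - 2P = -815 + 8P gives P* = 135, Q* = 265.
With the rebate, buyers effectively pay Pb = Ps − 75, where Ps is the price sellers receive.
Demand in terms of Ps becomes Qd = 535 − 2(Ps − 75) = 685 - 2Ps. Setting this equal to supply: 685 - 2Ps = -815 + 8Ps, so Ps = 150.
Buyers pay Pb = 150 − 75 = 75; Q' = -815 + 8·150 = 385.
The subsidy expands output by 385 − 265 = 120 past the efficient level; on those units the gap between marginal cost and willingness to pay runs from 0 up to 75.
DWL = ½ × 75 × 120 = 4500.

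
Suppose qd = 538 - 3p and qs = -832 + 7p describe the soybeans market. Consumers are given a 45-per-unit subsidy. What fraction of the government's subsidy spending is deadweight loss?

DWL / government spending = 189/886

Pre-subsidy: 538 - 3p = -832 + 7p gives p* = 137, q* = 127.
With the rebate, buyers effectively pay pb = ps − 45, where ps is the price sellers receive.
Demand in terms of ps becomes qd = 538 − 3(ps − 45) = 673 - 3ps. Setting this equal to supply: 673 - 3ps = -832 + 7ps, so ps = 150.5.
Buyers pay pb = 150.5 − 45 = 105.5; q' = -832 + 7·150.5 = 221.5.
ΔCS = ½(127 + 221.5)(137 − 105.5) = 5488.875; ΔPS = ½(127 + 221.5)(150.5 − 137) = 2352.375.
Government spending = 45 × 221.5 = 9967.5.
DWL = ½ × 45 × (221.5 − 127) = 2126.25; fraction = 2126.25 / 9967.5 = 189/886.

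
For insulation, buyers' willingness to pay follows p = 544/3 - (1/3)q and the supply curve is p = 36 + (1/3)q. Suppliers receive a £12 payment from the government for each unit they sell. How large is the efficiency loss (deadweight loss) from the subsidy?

Pre-subsidy: 544/3 - (1/3)q = 36 + (1/3)q gives q* = 218 and p* = 326/3.
With the subsidy, sellers receive ps = pb + 12 for each unit, where pb is the price buyers pay.
On the curves, pb = 544/3 - (1/3)q and ps = 36 + (1/3)q; the wedge ps − pb = 12 gives 36 + (1/3)q − (544/3 - (1/3)q) = 12, so q' = 236.
Then pb = 544/3 − (1/3)·236 = 308/3 and ps = 36 + (1/3)·236 = 344/3.
The subsidy expands output by 236 − 218 = 18 past the efficient level; on those units the gap between marginal cost and willingness to pay runs from 0 up to 12.
DWL = ½ × 12 × 18 = 108.

Deadweight loss = £108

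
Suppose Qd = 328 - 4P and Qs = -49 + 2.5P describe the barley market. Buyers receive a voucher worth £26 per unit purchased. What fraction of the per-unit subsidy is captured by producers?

Producer share = 8/13

Pre-subsidy: 328 - 4P = -49 + 2.5P gives P* = 58, Q* = 96.
With the rebate, buyers effectively pay Pb = Ps − 26, where Ps is the price sellers receive.
Demand in terms of Ps becomes Qd = 328 − 4(Ps − 26) = 432 - 4Ps. Setting this equal to supply: 432 - 4Ps = -49 + 2.5Ps, so Ps = 74.
Buyers pay Pb = 74 − 26 = 48; Q' = -49 + 2.5·74 = 136.
Buyers' price falls by P* − Pb = 58 − 48 = 10; sellers' price rises by Ps − P* = 74 − 58 = 16.
So producers capture 16/26 = 8/13 of each unit of subsidy.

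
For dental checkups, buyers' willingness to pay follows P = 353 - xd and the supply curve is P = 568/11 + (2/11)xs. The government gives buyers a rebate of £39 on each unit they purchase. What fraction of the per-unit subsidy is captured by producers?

Producer share = 2/13

Pre-subsidy: 353 - x = 568/11 + (2/11)x gives x* = 255 and P* = 98.
With the rebate, buyers effectively pay Pb = Ps − 39, where Ps is the price sellers receive.
On the curves, Pb = 353 - x and Ps = 568/11 + (2/11)x; the wedge Ps − Pb = 39 gives 568/11 + (2/11)x − (353 - x) = 39, so x' = 288.
Then Pb = 353 − 1·288 = 65 and Ps = 568/11 + (2/11)·288 = 104.
Buyers' price falls by P* − Pb = 98 − 65 = 33; sellers' price rises by Ps − P* = 104 − 98 = 6.
So producers capture 6/39 = 2/13 of each unit of subsidy.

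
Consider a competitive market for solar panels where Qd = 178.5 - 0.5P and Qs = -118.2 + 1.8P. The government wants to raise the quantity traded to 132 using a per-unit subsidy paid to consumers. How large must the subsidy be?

At Q = 132, invert demand for the buyer price: Pb = (178.5 − 132)/0.5 = 93; invert supply for the seller price: Ps = (132 − (-118.2))/1.8 = 139.
The subsidy must fill the gap: s = Ps − Pb = 139 − 93 = 46.

Required subsidy s = 46 per unit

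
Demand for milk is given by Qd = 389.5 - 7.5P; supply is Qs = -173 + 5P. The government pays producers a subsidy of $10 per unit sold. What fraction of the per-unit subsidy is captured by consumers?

Consumer share = 0.4

Pre-subsidy: 389.5 - 7.5P = -173 + 5P gives P* = 45, Q* = 52.
With the subsidy, sellers receive Ps = Pb + 10 for each unit, where Pb is the price buyers pay.
Supply in terms of Pb becomes Qs = -173 + 5(Pb + 10) = -123 + 5Pb. Setting this equal to demand: 389.5 - 7.5Pb = -123 + 5Pb, so Pb = 41.
Sellers receive Ps = 41 + 10 = 51; Q' = 389.5 − 7.5·41 = 82.
Buyers' price falls by P* − Pb = 45 − 41 = 4; sellers' price rises by Ps − P* = 51 − 45 = 6.
So consumers capture 4/10 = 0.4 of each unit of subsidy.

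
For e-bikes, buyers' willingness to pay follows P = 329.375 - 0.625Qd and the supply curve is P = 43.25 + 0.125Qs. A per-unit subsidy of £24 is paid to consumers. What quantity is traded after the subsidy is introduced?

Q' = 413.5

Pre-subsidy: 329.375 - 0.625Q = 43.25 + 0.125Q gives Q* = 381.5 and P* = 90.9375.
With the rebate, buyers effectively pay Pb = Ps − 24, where Ps is the price sellers receive.
On the curves, Pb = 329.375 - 0.625Q and Ps = 43.25 + 0.125Q; the wedge Ps − Pb = 24 gives 43.25 + 0.125Q − (329.375 - 0.625Q) = 24, so Q' = 413.5.
Then Pb = 329.375 − 0.625·413.5 = 70.9375 and Ps = 43.25 + 0.125·413.5 = 94.9375.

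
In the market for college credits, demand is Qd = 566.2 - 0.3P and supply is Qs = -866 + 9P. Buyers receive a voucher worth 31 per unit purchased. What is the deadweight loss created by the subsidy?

Pre-subsidy: 566.2 - 0.3P = -866 + 9P gives P* = 154, Q* = 520.
With the rebate, buyers effectively pay Pb = Ps − 31, where Ps is the price sellers receive.
Demand in terms of Ps becomes Qd = 566.2 − 0.3(Ps − 31) = 575.5 - 0.3Ps. Setting this equal to supply: 575.5 - 0.3Ps = -866 + 9Ps, so Ps = 155.
Buyers pay Pb = 155 − 31 = 124; Q' = -866 + 9·155 = 529.
The subsidy expands output by 529 − 520 = 9 past the efficient level; on those units the gap between marginal cost and willingness to pay runs from 0 up to 31.
DWL = ½ × 31 × 9 = 139.5.

Deadweight loss = 139.5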